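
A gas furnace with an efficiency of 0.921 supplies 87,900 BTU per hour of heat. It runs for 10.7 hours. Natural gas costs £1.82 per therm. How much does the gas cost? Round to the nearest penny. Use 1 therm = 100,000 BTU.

£18.59

Heat delivered = 87,900 BTU/h × 10.7 h = 940,530 BTU
Gas input = 940,530 / 0.921 = 1,021,205 BTU
= 1,021,205 / 100,000 = 10.21 therm
Cost = 10.21 × £1.82/therm = £18.59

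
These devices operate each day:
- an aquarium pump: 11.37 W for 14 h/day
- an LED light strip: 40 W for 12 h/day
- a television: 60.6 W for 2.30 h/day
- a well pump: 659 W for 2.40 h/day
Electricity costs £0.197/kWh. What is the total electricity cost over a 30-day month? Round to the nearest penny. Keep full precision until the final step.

£13.95

aquarium pump: 11.37 W × 14 h × 30 d = 4,775 Wh = 4.775 kWh
LED light strip: 40 W × 12 h × 30 d = 14,400 Wh = 14.4 kWh
television: 60.6 W × 2.30 h × 30 d = 4,181 Wh = 4.181 kWh
well pump: 659 W × 2.40 h × 30 d = 47,448 Wh = 47.45 kWh
Total energy = 4.775 + 14.4 + 4.181 + 47.45 = 70.8 kWh
Cost = 70.8 kWh × £0.197 = £13.95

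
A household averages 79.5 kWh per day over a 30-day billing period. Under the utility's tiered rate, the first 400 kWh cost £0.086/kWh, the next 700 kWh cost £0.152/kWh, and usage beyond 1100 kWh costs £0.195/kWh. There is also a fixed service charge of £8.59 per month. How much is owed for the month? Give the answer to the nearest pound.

Usage = 79.5 kWh/day × 30 days = 2385 kWh
First 400 kWh × £0.086 = £34.40
Next 700 kWh × £0.152 = £106.40
Remaining 1285 kWh × £0.195 = £250.58
Energy charge = £391.38; + service £8.59 = £399.96 ≈ £400

£400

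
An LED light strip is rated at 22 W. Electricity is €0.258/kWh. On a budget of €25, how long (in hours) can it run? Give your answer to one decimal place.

Energy budget = €25 / €0.258 per kWh = 96.9 kWh = 96,899 Wh
Runtime = 96,899 Wh / 22 W = 4,405 h

4404.5 h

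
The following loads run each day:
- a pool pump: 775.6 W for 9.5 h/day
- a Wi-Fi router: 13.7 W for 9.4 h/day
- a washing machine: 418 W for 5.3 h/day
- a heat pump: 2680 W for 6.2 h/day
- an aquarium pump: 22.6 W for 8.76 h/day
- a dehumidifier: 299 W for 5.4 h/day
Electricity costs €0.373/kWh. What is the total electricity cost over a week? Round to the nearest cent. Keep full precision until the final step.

pool pump: 775.6 W × 9.5 h × 7 d = 51,577 Wh = 51.58 kWh
Wi-Fi router: 13.7 W × 9.4 h × 7 d = 901 Wh = 0.9015 kWh
washing machine: 418 W × 5.3 h × 7 d = 15,508 Wh = 15.51 kWh
heat pump: 2680 W × 6.2 h × 7 d = 116,312 Wh = 116.3 kWh
aquarium pump: 22.6 W × 8.76 h × 7 d = 1,386 Wh = 1.386 kWh
dehumidifier: 299 W × 5.4 h × 7 d = 11,302 Wh = 11.3 kWh
Total energy = 51.58 + 0.9015 + 15.51 + 116.3 + 1.386 + 11.3 = 197 kWh
Cost = 197 kWh × €0.373 = €73.48

€73.48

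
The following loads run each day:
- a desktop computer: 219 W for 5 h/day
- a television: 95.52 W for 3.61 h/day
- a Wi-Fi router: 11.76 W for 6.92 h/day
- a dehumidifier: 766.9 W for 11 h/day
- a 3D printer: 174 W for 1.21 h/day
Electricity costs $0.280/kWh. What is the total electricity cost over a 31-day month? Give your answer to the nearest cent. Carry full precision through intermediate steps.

desktop computer: 219 W × 5 h × 31 d = 33,945 Wh = 33.95 kWh
television: 95.52 W × 3.61 h × 31 d = 10,690 Wh = 10.69 kWh
Wi-Fi router: 11.76 W × 6.92 h × 31 d = 2,523 Wh = 2.523 kWh
dehumidifier: 766.9 W × 11 h × 31 d = 261,513 Wh = 261.5 kWh
3D printer: 174 W × 1.21 h × 31 d = 6,527 Wh = 6.527 kWh
Total energy = 33.95 + 10.69 + 2.523 + 261.5 + 6.527 = 315.2 kWh
Cost = 315.2 kWh × $0.280 = $88.26

$88.26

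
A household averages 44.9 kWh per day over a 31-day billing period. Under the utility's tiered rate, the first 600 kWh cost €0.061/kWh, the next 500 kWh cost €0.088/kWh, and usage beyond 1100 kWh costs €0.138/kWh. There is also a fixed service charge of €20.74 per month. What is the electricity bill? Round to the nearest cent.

€141.62

Usage = 44.9 kWh/day × 31 days = 1391.9 kWh
First 600 kWh × €0.061 = €36.60
Next 500 kWh × €0.088 = €44.00
Remaining 291.9 kWh × €0.138 = €40.28
Energy charge = €120.88; + service €20.74 = €141.62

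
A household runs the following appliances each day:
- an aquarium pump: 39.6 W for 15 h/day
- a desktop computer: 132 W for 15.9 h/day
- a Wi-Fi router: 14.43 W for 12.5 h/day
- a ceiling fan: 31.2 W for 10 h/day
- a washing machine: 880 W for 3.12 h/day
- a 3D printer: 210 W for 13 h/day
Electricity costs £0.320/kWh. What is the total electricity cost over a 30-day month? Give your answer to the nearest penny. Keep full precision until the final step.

£83.14

aquarium pump: 39.6 W × 15 h × 30 d = 17,820 Wh = 17.82 kWh
desktop computer: 132 W × 15.9 h × 30 d = 62,964 Wh = 62.96 kWh
Wi-Fi router: 14.43 W × 12.5 h × 30 d = 5,411 Wh = 5.411 kWh
ceiling fan: 31.2 W × 10 h × 30 d = 9,360 Wh = 9.36 kWh
washing machine: 880 W × 3.12 h × 30 d = 82,368 Wh = 82.37 kWh
3D printer: 210 W × 13 h × 30 d = 81,900 Wh = 81.9 kWh
Total energy = 17.82 + 62.96 + 5.411 + 9.36 + 82.37 + 81.9 = 259.8 kWh
Cost = 259.8 kWh × £0.320 = £83.14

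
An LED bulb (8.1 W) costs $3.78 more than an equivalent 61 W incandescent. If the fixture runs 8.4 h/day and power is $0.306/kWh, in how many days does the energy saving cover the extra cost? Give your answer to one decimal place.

27.8 days

Power saved = 61 − 8.1 = 52.9 W
Daily energy saved = 52.9 W × 8.4 h = 444.4 Wh = 0.44436 kWh
Daily savings = 0.44436 × $0.306 = $0.1360
Payback = $3.78 / $0.1360 per day = 27.8 days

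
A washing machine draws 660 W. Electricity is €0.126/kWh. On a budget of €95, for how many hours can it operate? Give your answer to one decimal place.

Energy budget = €95 / €0.126 per kWh = 754 kWh = 753,968 Wh
Runtime = 753,968 Wh / 660 W = 1,142 h

1142.4 h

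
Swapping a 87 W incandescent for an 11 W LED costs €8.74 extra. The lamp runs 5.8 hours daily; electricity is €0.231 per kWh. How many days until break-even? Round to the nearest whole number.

86 days

Power saved = 87 − 11 = 76 W
Daily energy saved = 76 W × 5.8 h = 440.8 Wh = 0.4408 kWh
Daily savings = 0.4408 × €0.231 = €0.1018
Payback = €8.74 / €0.1018 per day = 85.83 days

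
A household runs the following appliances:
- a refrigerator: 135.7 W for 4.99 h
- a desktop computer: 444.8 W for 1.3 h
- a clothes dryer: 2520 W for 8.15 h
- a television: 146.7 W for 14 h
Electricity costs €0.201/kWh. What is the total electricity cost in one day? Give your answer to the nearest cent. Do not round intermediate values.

€4.79

refrigerator: 135.7 W × 4.99 h = 677 Wh = 0.6771 kWh
desktop computer: 444.8 W × 1.3 h = 578 Wh = 0.5782 kWh
clothes dryer: 2520 W × 8.15 h = 20,538 Wh = 20.54 kWh
television: 146.7 W × 14 h = 2,054 Wh = 2.054 kWh
Total energy = 0.6771 + 0.5782 + 20.54 + 2.054 = 23.85 kWh
Cost = 23.85 kWh × €0.201 = €4.79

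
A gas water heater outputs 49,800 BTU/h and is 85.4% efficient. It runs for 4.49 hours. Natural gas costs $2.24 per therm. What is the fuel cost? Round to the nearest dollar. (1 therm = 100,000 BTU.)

$6

Heat delivered = 49,800 BTU/h × 4.49 h = 223,602 BTU
Gas input = 223,602 / 0.854 = 261,829 BTU
= 261,829 / 100,000 = 2.618 therm
Cost = 2.618 × $2.24/therm = $5.86 ≈ $6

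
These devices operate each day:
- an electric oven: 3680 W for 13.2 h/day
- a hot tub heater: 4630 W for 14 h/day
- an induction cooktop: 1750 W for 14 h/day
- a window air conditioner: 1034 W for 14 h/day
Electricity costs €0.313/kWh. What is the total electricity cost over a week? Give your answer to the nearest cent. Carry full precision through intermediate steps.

electric oven: 3680 W × 13.2 h × 7 d = 340,032 Wh = 340 kWh
hot tub heater: 4630 W × 14 h × 7 d = 453,740 Wh = 453.7 kWh
induction cooktop: 1750 W × 14 h × 7 d = 171,500 Wh = 171.5 kWh
window air conditioner: 1034 W × 14 h × 7 d = 101,332 Wh = 101.3 kWh
Total energy = 340 + 453.7 + 171.5 + 101.3 = 1,067 kWh
Cost = 1,067 kWh × €0.313 = €333.85

€333.85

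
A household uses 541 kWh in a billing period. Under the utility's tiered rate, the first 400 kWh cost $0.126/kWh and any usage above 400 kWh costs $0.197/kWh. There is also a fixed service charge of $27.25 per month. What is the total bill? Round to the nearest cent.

First 400 kWh × $0.126 = $50.40
Remaining 141 kWh × $0.197 = $27.78
Energy charge = $78.18; + service $27.25 = $105.43

$105.43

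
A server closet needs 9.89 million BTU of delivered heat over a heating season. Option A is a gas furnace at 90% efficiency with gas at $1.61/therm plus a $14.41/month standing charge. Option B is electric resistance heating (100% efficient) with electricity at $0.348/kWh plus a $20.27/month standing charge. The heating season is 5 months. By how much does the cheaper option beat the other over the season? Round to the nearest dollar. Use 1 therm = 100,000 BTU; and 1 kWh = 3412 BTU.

Heat load = 9.89 × 10⁶ BTU = 9,890,000 BTU
Gas: input = 9,890,000 / 0.90 = 10,988,889 BTU = 109.9 therm → 109.9 × $1.61 = $176.92; + 5 × $14.41 standing = $248.97
Electric: 9,890,000 BTU / 3412 = 2,899 kWh → × $0.348 = $1,008.71; + 5 × $20.27 standing = $1,110.06
Difference = |$248.97 − $1,110.06| = $861.09 ≈ $861

$861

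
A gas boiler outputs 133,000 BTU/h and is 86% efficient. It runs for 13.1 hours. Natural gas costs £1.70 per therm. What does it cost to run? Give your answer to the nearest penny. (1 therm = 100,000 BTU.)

£34.44

Heat delivered = 133,000 BTU/h × 13.1 h = 1,742,300 BTU
Gas input = 1,742,300 / 0.86 = 2,025,930 BTU
= 2,025,930 / 100,000 = 20.26 therm
Cost = 20.26 × £1.70/therm = £34.44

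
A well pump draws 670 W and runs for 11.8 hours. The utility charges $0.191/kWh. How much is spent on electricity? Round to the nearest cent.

$1.51

Energy = 670 W × 11.8 h = 7,906 Wh = 7.906 kWh
Cost = 7.906 kWh × $0.191/kWh = $1.51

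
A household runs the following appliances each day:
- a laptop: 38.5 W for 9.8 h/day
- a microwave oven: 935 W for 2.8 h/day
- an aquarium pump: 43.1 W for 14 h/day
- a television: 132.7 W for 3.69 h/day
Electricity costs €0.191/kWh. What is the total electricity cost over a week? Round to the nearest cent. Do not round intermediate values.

€5.47

laptop: 38.5 W × 9.8 h × 7 d = 2,641 Wh = 2.641 kWh
microwave oven: 935 W × 2.8 h × 7 d = 18,326 Wh = 18.33 kWh
aquarium pump: 43.1 W × 14 h × 7 d = 4,224 Wh = 4.224 kWh
television: 132.7 W × 3.69 h × 7 d = 3,428 Wh = 3.428 kWh
Total energy = 2.641 + 18.33 + 4.224 + 3.428 = 28.62 kWh
Cost = 28.62 kWh × €0.191 = €5.47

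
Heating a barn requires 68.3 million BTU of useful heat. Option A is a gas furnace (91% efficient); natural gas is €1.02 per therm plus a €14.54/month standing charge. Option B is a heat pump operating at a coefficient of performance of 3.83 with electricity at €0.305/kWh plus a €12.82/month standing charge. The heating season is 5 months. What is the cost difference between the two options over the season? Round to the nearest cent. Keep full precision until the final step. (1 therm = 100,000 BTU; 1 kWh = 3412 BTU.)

€819.93

Heat load = 68.3 × 10⁶ BTU = 68,300,000 BTU
Gas: input = 68,300,000 / 0.910 = 75,054,945 BTU = 750.5 therm → 750.5 × €1.02 = €765.56; + 5 × €14.54 standing = €838.26
Heat pump: 68,300,000 BTU / 3412 = 20,020 kWh heat; / 3.83 = 5,227 kWh in → × €0.305 = €1,594.09; + 5 × €12.82 standing = €1,658.19
Difference = |€838.26 − €1,658.19| = €819.93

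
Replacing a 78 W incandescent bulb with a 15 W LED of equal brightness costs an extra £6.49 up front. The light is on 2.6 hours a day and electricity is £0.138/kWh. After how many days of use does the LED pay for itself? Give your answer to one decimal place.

287.1 days

Power saved = 78 − 15 = 63 W
Daily energy saved = 63 W × 2.6 h = 163.8 Wh = 0.1638 kWh
Daily savings = 0.1638 × £0.138 = £0.0226
Payback = £6.49 / £0.0226 per day = 287.1 days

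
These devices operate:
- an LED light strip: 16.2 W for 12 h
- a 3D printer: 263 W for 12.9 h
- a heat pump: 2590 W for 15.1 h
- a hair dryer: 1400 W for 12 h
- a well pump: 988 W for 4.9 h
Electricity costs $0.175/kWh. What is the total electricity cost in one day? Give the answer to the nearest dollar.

LED light strip: 16.2 W × 12 h = 194 Wh = 0.1944 kWh
3D printer: 263 W × 12.9 h = 3,393 Wh = 3.393 kWh
heat pump: 2590 W × 15.1 h = 39,109 Wh = 39.11 kWh
hair dryer: 1400 W × 12 h = 16,800 Wh = 16.8 kWh
well pump: 988 W × 4.9 h = 4,841 Wh = 4.841 kWh
Total energy = 0.1944 + 3.393 + 39.11 + 16.8 + 4.841 = 64.34 kWh
Cost = 64.34 kWh × $0.175 = $11.26 ≈ $11

$11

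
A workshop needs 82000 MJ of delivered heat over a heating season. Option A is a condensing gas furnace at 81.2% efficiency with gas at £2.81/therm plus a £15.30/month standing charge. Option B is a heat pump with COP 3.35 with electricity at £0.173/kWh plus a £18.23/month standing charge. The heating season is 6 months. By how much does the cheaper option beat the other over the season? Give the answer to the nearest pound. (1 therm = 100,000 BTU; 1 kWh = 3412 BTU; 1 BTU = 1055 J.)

£1496

Heat load = 82000 MJ = 82,000,000,000 J / 1055 = 77,725,118 BTU
Gas: input = 77,725,118 / 0.812 = 95,720,589 BTU = 957.2 therm → 957.2 × £2.81 = £2,689.75; + 6 × £15.30 standing = £2,781.55
Heat pump: 77,725,118 BTU / 3412 = 22,780 kWh heat; / 3.35 = 6,800 kWh in → × £0.173 = £1,176.40; + 6 × £18.23 standing = £1,285.78
Difference = |£2,781.55 − £1,285.78| = £1,495.77 ≈ £1496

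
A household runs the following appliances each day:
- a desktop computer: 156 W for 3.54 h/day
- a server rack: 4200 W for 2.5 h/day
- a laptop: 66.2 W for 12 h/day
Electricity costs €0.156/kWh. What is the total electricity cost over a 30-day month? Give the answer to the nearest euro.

desktop computer: 156 W × 3.54 h × 30 d = 16,567 Wh = 16.57 kWh
server rack: 4200 W × 2.5 h × 30 d = 315,000 Wh = 315 kWh
laptop: 66.2 W × 12 h × 30 d = 23,832 Wh = 23.83 kWh
Total energy = 16.57 + 315 + 23.83 = 355.4 kWh
Cost = 355.4 kWh × €0.156 = €55.44 ≈ €55

€55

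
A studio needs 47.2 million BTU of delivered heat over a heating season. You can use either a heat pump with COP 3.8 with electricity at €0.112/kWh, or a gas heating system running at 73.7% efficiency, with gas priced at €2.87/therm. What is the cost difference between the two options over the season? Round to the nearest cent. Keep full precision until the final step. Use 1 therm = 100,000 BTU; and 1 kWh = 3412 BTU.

€1430.32

Heat load = 47.2 × 10⁶ BTU = 47,200,000 BTU
Gas: input = 47,200,000 / 0.737 = 64,043,419 BTU = 640.4 therm → 640.4 × €2.87 = €1,838.05
Heat pump: 47,200,000 BTU / 3412 = 13,830 kWh heat; / 3.8 = 3,640 kWh in → × €0.112 = €407.73
Difference = |€1,838.05 − €407.73| = €1,430.32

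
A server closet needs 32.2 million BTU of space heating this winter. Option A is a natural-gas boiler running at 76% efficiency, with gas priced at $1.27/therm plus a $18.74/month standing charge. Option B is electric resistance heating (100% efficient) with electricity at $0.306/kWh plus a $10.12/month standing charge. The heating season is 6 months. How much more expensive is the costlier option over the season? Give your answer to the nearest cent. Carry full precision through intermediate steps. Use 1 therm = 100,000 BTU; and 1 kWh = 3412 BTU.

$2298.01

Heat load = 32.2 × 10⁶ BTU = 32,200,000 BTU
Gas: input = 32,200,000 / 0.76 = 42,368,421 BTU = 423.7 therm → 423.7 × $1.27 = $538.08; + 6 × $18.74 standing = $650.52
Electric: 32,200,000 BTU / 3412 = 9,437 kWh → × $0.306 = $2,887.81; + 6 × $10.12 standing = $2,948.53
Difference = |$650.52 − $2,948.53| = $2,298.01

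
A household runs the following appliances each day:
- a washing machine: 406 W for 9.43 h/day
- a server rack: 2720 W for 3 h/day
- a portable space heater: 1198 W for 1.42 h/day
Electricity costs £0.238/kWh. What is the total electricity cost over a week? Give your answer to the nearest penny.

washing machine: 406 W × 9.43 h × 7 d = 26,800 Wh = 26.8 kWh
server rack: 2720 W × 3 h × 7 d = 57,120 Wh = 57.12 kWh
portable space heater: 1198 W × 1.42 h × 7 d = 11,908 Wh = 11.91 kWh
Total energy = 26.8 + 57.12 + 11.91 = 95.83 kWh
Cost = 95.83 kWh × £0.238 = £22.81

£22.81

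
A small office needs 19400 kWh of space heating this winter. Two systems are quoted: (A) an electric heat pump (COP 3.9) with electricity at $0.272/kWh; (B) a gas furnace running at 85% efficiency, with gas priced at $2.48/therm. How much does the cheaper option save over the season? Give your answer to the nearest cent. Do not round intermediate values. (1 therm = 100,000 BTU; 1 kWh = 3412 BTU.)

$578.25

Heat load = 19400 kWh × 3412 = 66,192,800 BTU
Gas: input = 66,192,800 / 0.85 = 77,873,882 BTU = 778.7 therm → 778.7 × $2.48 = $1,931.27
Heat pump: 66,192,800 BTU / 3412 = 19,400 kWh heat; / 3.9 = 4,974 kWh in → × $0.272 = $1,353.03
Difference = |$1,931.27 − $1,353.03| = $578.25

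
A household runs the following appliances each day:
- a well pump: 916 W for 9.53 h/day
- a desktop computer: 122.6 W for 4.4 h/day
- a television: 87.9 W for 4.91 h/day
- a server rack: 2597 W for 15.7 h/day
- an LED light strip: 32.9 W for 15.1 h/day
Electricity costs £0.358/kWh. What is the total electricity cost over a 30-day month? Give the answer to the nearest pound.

well pump: 916 W × 9.53 h × 30 d = 261,884 Wh = 261.9 kWh
desktop computer: 122.6 W × 4.4 h × 30 d = 16,183 Wh = 16.18 kWh
television: 87.9 W × 4.91 h × 30 d = 12,948 Wh = 12.95 kWh
server rack: 2597 W × 15.7 h × 30 d = 1,223,187 Wh = 1,223 kWh
LED light strip: 32.9 W × 15.1 h × 30 d = 14,904 Wh = 14.9 kWh
Total energy = 261.9 + 16.18 + 12.95 + 1,223 + 14.9 = 1,529 kWh
Cost = 1,529 kWh × £0.358 = £547.42 ≈ £547

£547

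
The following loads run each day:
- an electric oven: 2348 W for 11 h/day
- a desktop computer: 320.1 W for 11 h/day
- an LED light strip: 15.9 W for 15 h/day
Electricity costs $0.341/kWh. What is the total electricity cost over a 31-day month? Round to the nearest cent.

$312.77

electric oven: 2348 W × 11 h × 31 d = 800,668 Wh = 800.7 kWh
desktop computer: 320.1 W × 11 h × 31 d = 109,154 Wh = 109.2 kWh
LED light strip: 15.9 W × 15 h × 31 d = 7,394 Wh = 7.394 kWh
Total energy = 800.7 + 109.2 + 7.394 = 917.2 kWh
Cost = 917.2 kWh × $0.341 = $312.77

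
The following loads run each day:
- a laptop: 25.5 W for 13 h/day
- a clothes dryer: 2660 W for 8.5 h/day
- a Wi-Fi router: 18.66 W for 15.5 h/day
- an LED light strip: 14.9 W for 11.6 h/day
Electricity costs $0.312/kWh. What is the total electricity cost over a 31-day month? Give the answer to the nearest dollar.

$226

laptop: 25.5 W × 13 h × 31 d = 10,276 Wh = 10.28 kWh
clothes dryer: 2660 W × 8.5 h × 31 d = 700,910 Wh = 700.9 kWh
Wi-Fi router: 18.66 W × 15.5 h × 31 d = 8,966 Wh = 8.966 kWh
LED light strip: 14.9 W × 11.6 h × 31 d = 5,358 Wh = 5.358 kWh
Total energy = 10.28 + 700.9 + 8.966 + 5.358 = 725.5 kWh
Cost = 725.5 kWh × $0.312 = $226.36 ≈ $226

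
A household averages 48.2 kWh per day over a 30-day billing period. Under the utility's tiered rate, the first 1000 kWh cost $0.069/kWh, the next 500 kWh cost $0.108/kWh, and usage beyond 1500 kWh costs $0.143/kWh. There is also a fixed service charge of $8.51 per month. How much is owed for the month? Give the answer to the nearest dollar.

$126

Usage = 48.2 kWh/day × 30 days = 1446 kWh
First 1000 kWh × $0.069 = $69.00
Next 446 kWh × $0.108 = $48.17
Remaining tier: 0 kWh (not reached)
Energy charge = $117.17; + service $8.51 = $125.68 ≈ $126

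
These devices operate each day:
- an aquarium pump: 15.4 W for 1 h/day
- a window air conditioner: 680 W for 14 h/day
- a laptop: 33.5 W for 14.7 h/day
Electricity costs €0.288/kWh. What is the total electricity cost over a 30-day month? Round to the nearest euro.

aquarium pump: 15.4 W × 1 h × 30 d = 462 Wh = 0.462 kWh
window air conditioner: 680 W × 14 h × 30 d = 285,600 Wh = 285.6 kWh
laptop: 33.5 W × 14.7 h × 30 d = 14,774 Wh = 14.77 kWh
Total energy = 0.462 + 285.6 + 14.77 = 300.8 kWh
Cost = 300.8 kWh × €0.288 = €86.64 ≈ €87

€87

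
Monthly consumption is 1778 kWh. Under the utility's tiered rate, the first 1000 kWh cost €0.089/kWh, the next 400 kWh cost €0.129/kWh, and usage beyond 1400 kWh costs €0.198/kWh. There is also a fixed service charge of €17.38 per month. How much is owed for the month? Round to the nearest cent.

€232.82

First 1000 kWh × €0.089 = €89.00
Next 400 kWh × €0.129 = €51.60
Remaining 378 kWh × €0.198 = €74.84
Energy charge = €215.44; + service €17.38 = €232.82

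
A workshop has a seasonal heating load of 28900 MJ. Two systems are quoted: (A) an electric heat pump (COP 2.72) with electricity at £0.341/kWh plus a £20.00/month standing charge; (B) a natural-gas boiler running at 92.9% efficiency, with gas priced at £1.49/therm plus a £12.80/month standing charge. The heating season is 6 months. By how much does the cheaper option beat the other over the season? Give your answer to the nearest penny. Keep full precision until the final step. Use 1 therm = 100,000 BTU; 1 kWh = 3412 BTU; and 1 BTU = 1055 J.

Heat load = 28900 MJ = 28,900,000,000 J / 1055 = 27,393,365 BTU
Gas: input = 27,393,365 / 0.929 = 29,486,937 BTU = 294.9 therm → 294.9 × £1.49 = £439.36; + 6 × £12.80 standing = £516.16
Heat pump: 27,393,365 BTU / 3412 = 8,029 kWh heat; / 2.72 = 2,952 kWh in → × £0.341 = £1,006.52; + 6 × £20.00 standing = £1,126.52
Difference = |£516.16 − £1,126.52| = £610.36

£610.36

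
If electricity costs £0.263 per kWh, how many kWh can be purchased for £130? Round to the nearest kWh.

£130 / £0.263 per kWh = 494.3 kWh

494 kWh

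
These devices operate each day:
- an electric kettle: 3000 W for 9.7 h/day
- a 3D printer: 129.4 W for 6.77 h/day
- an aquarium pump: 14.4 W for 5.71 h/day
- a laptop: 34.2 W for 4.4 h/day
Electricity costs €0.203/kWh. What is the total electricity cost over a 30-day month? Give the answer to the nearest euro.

€184

electric kettle: 3000 W × 9.7 h × 30 d = 873,000 Wh = 873 kWh
3D printer: 129.4 W × 6.77 h × 30 d = 26,281 Wh = 26.28 kWh
aquarium pump: 14.4 W × 5.71 h × 30 d = 2,467 Wh = 2.467 kWh
laptop: 34.2 W × 4.4 h × 30 d = 4,514 Wh = 4.514 kWh
Total energy = 873 + 26.28 + 2.467 + 4.514 = 906.3 kWh
Cost = 906.3 kWh × €0.203 = €183.97 ≈ €184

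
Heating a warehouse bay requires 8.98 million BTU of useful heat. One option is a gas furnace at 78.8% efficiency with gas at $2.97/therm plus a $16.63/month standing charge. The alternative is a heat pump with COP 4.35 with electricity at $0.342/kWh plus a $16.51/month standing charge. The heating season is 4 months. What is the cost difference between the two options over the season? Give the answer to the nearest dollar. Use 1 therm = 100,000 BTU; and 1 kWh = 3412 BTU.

Heat load = 8.98 × 10⁶ BTU = 8,980,000 BTU
Gas: input = 8,980,000 / 0.788 = 11,395,939 BTU = 114 therm → 114 × $2.97 = $338.46; + 4 × $16.63 standing = $404.98
Heat pump: 8,980,000 BTU / 3412 = 2,632 kWh heat; / 4.35 = 605 kWh in → × $0.342 = $206.92; + 4 × $16.51 standing = $272.96
Difference = |$404.98 − $272.96| = $132.02 ≈ $132

$132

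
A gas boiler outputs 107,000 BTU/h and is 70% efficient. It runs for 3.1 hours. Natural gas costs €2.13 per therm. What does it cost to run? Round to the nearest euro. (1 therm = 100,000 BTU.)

Heat delivered = 107,000 BTU/h × 3.1 h = 331,700 BTU
Gas input = 331,700 / 0.70 = 473,857 BTU
= 473,857 / 100,000 = 4.739 therm
Cost = 4.739 × €2.13/therm = €10.09 ≈ €10

€10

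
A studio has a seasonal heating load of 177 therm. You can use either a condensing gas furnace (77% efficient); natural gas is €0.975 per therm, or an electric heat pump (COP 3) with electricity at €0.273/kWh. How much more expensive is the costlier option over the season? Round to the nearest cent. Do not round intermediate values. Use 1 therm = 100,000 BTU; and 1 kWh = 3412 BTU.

Heat load = 177 therm × 100,000 = 17,700,000 BTU
Gas: input = 17,700,000 / 0.77 = 22,987,013 BTU = 229.9 therm → 229.9 × €0.975 = €224.12
Heat pump: 17,700,000 BTU / 3412 = 5,188 kWh heat; / 3 = 1,729 kWh in → × €0.273 = €472.07
Difference = |€224.12 − €472.07| = €247.95

€247.95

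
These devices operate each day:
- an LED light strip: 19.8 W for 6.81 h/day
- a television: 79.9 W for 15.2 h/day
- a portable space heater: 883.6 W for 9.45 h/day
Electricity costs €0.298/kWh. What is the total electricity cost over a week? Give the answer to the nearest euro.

€20

LED light strip: 19.8 W × 6.81 h × 7 d = 944 Wh = 0.9439 kWh
television: 79.9 W × 15.2 h × 7 d = 8,501 Wh = 8.501 kWh
portable space heater: 883.6 W × 9.45 h × 7 d = 58,450 Wh = 58.45 kWh
Total energy = 0.9439 + 8.501 + 58.45 = 67.9 kWh
Cost = 67.9 kWh × €0.298 = €20.23 ≈ €20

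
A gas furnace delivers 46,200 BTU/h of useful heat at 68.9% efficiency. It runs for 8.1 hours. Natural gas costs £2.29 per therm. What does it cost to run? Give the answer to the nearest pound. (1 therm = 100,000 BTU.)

£12

Heat delivered = 46,200 BTU/h × 8.1 h = 374,220 BTU
Gas input = 374,220 / 0.689 = 543,135 BTU
= 543,135 / 100,000 = 5.431 therm
Cost = 5.431 × £2.29/therm = £12.44 ≈ £12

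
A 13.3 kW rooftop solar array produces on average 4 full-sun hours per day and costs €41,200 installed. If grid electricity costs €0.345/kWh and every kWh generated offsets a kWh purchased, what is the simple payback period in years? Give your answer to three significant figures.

6.15 years

Daily generation = 13.3 kW × 4 h = 53.2 kWh
Annual generation = 53.2 × 365 = 19418 kWh
Annual savings = 19418 × €0.345 = €6,699.21
Payback = €41,200 / €6,699.21 = 6.15 years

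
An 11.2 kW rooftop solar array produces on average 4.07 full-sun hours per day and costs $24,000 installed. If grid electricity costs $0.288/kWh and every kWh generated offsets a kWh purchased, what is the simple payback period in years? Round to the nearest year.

5 years

Daily generation = 11.2 kW × 4.07 h = 45.58 kWh
Annual generation = 45.58 × 365 = 16638 kWh
Annual savings = 16638 × $0.288 = $4,791.79
Payback = $24,000 / $4,791.79 = 5.01 years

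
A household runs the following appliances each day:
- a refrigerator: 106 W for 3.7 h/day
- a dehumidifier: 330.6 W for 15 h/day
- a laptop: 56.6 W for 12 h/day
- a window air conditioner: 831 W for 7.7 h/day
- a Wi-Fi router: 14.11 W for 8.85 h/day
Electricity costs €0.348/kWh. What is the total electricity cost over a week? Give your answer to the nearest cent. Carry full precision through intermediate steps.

refrigerator: 106 W × 3.7 h × 7 d = 2,745 Wh = 2.745 kWh
dehumidifier: 330.6 W × 15 h × 7 d = 34,713 Wh = 34.71 kWh
laptop: 56.6 W × 12 h × 7 d = 4,754 Wh = 4.754 kWh
window air conditioner: 831 W × 7.7 h × 7 d = 44,791 Wh = 44.79 kWh
Wi-Fi router: 14.11 W × 8.85 h × 7 d = 874 Wh = 0.8741 kWh
Total energy = 2.745 + 34.71 + 4.754 + 44.79 + 0.8741 = 87.88 kWh
Cost = 87.88 kWh × €0.348 = €30.58

€30.58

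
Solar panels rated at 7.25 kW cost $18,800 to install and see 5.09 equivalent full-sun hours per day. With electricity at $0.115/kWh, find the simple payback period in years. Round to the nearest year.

Daily generation = 7.25 kW × 5.09 h = 36.9 kWh
Annual generation = 36.9 × 365 = 13469 kWh
Annual savings = 13469 × $0.115 = $1,548.98
Payback = $18,800 / $1,548.98 = 12.1 years

12 years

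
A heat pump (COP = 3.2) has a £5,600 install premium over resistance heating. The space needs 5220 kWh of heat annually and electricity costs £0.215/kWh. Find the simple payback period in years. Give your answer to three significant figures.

7.26 years

Resistance: 5220 kWh × £0.215 = £1,122.30/yr
Heat pump: 5220 / 3.2 = 1631 kWh in → × £0.215 = £350.72/yr
Annual savings = £771.58
Payback = £5,600 / £771.58 = 7.26 years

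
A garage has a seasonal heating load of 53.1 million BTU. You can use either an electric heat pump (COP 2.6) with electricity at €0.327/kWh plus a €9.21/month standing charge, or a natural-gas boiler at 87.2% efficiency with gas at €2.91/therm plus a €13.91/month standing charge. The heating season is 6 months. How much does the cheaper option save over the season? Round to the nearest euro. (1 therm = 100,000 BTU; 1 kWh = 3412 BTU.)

Heat load = 53.1 × 10⁶ BTU = 53,100,000 BTU
Gas: input = 53,100,000 / 0.872 = 60,894,495 BTU = 608.9 therm → 608.9 × €2.91 = €1,772.03; + 6 × €13.91 standing = €1,855.49
Heat pump: 53,100,000 BTU / 3412 = 15,560 kWh heat; / 2.6 = 5,986 kWh in → × €0.327 = €1,957.31; + 6 × €9.21 standing = €2,012.57
Difference = |€1,855.49 − €2,012.57| = €157.08 ≈ €157

€157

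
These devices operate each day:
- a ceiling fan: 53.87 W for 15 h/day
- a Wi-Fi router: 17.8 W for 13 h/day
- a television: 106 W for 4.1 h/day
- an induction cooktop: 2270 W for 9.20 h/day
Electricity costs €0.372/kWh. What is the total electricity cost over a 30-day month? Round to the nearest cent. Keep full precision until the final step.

€249.52

ceiling fan: 53.87 W × 15 h × 30 d = 24,242 Wh = 24.24 kWh
Wi-Fi router: 17.8 W × 13 h × 30 d = 6,942 Wh = 6.942 kWh
television: 106 W × 4.1 h × 30 d = 13,038 Wh = 13.04 kWh
induction cooktop: 2270 W × 9.20 h × 30 d = 626,520 Wh = 626.5 kWh
Total energy = 24.24 + 6.942 + 13.04 + 626.5 = 670.7 kWh
Cost = 670.7 kWh × €0.372 = €249.52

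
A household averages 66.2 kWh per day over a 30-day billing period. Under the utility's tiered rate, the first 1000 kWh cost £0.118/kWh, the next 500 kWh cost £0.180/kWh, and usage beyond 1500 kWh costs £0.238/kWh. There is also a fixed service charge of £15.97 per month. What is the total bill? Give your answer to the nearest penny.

£339.64

Usage = 66.2 kWh/day × 30 days = 1986 kWh
First 1000 kWh × £0.118 = £118.00
Next 500 kWh × £0.180 = £90.00
Remaining 486 kWh × £0.238 = £115.67
Energy charge = £323.67; + service £15.97 = £339.64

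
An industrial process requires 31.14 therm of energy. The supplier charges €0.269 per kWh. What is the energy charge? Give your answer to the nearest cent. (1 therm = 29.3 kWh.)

31.14 therm × (29.3 kWh/therm) = 912.4 kWh
Cost = 912.4 kWh × €0.269/kWh = €245.44

€245.44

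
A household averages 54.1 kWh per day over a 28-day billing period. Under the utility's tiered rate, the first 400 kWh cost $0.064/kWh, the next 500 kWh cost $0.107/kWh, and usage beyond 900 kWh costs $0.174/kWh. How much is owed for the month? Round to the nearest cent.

Usage = 54.1 kWh/day × 28 days = 1514.8 kWh
First 400 kWh × $0.064 = $25.60
Next 500 kWh × $0.107 = $53.50
Remaining 614.8 kWh × $0.174 = $106.98
Total = $186.08

$186.08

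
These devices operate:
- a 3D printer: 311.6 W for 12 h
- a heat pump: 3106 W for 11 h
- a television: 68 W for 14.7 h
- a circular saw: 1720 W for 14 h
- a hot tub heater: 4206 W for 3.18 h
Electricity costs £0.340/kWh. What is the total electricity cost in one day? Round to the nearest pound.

£26

3D printer: 311.6 W × 12 h = 3,739 Wh = 3.739 kWh
heat pump: 3106 W × 11 h = 34,166 Wh = 34.17 kWh
television: 68 W × 14.7 h = 1,000 Wh = 0.9996 kWh
circular saw: 1720 W × 14 h = 24,080 Wh = 24.08 kWh
hot tub heater: 4206 W × 3.18 h = 13,375 Wh = 13.38 kWh
Total energy = 3.739 + 34.17 + 0.9996 + 24.08 + 13.38 = 76.36 kWh
Cost = 76.36 kWh × £0.340 = £25.96 ≈ £26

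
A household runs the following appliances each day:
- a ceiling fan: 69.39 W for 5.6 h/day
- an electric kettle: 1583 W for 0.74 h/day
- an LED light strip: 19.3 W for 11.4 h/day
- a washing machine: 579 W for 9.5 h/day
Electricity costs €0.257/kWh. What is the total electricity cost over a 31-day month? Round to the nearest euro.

ceiling fan: 69.39 W × 5.6 h × 31 d = 12,046 Wh = 12.05 kWh
electric kettle: 1583 W × 0.74 h × 31 d = 36,314 Wh = 36.31 kWh
LED light strip: 19.3 W × 11.4 h × 31 d = 6,821 Wh = 6.821 kWh
washing machine: 579 W × 9.5 h × 31 d = 170,516 Wh = 170.5 kWh
Total energy = 12.05 + 36.31 + 6.821 + 170.5 = 225.7 kWh
Cost = 225.7 kWh × €0.257 = €58.00

€58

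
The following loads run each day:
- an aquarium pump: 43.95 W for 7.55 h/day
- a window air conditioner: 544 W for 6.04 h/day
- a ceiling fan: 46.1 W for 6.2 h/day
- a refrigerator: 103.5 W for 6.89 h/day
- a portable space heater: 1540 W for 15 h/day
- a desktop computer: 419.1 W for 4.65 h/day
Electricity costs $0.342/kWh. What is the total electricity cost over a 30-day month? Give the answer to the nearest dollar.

$304

aquarium pump: 43.95 W × 7.55 h × 30 d = 9,955 Wh = 9.955 kWh
window air conditioner: 544 W × 6.04 h × 30 d = 98,573 Wh = 98.57 kWh
ceiling fan: 46.1 W × 6.2 h × 30 d = 8,575 Wh = 8.575 kWh
refrigerator: 103.5 W × 6.89 h × 30 d = 21,393 Wh = 21.39 kWh
portable space heater: 1540 W × 15 h × 30 d = 693,000 Wh = 693 kWh
desktop computer: 419.1 W × 4.65 h × 30 d = 58,464 Wh = 58.46 kWh
Total energy = 9.955 + 98.57 + 8.575 + 21.39 + 693 + 58.46 = 890 kWh
Cost = 890 kWh × $0.342 = $304.37 ≈ $304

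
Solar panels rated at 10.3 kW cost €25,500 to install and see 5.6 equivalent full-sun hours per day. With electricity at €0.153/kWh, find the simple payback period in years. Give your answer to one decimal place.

7.9 years

Daily generation = 10.3 kW × 5.6 h = 57.68 kWh
Annual generation = 57.68 × 365 = 21053 kWh
Annual savings = 21053 × €0.153 = €3,221.14
Payback = €25,500 / €3,221.14 = 7.92 years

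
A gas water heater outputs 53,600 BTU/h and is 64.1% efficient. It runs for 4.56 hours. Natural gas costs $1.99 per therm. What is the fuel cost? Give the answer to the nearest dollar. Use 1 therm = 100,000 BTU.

$8

Heat delivered = 53,600 BTU/h × 4.56 h = 244,416 BTU
Gas input = 244,416 / 0.641 = 381,304 BTU
= 381,304 / 100,000 = 3.813 therm
Cost = 3.813 × $1.99/therm = $7.59 ≈ $8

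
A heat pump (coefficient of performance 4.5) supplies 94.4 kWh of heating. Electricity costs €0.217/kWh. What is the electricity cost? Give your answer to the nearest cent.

Electrical input = 94.4 kWh / 4.5 = 20.98 kWh
Cost = 20.98 × €0.217/kWh = €4.55

€4.55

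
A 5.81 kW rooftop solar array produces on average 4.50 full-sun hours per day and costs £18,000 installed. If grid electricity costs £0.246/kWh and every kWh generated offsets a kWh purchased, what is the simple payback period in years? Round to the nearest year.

Daily generation = 5.81 kW × 4.50 h = 26.14 kWh
Annual generation = 26.14 × 365 = 9542.9 kWh
Annual savings = 9542.9 × £0.246 = £2,347.56
Payback = £18,000 / £2,347.56 = 7.67 years

8 years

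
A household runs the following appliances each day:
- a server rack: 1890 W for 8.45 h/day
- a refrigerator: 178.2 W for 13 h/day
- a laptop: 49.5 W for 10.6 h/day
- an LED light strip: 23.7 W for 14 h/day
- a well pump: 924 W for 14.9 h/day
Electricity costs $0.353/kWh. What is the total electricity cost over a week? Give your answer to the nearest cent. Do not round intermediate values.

$81.32

server rack: 1890 W × 8.45 h × 7 d = 111,793 Wh = 111.8 kWh
refrigerator: 178.2 W × 13 h × 7 d = 16,216 Wh = 16.22 kWh
laptop: 49.5 W × 10.6 h × 7 d = 3,673 Wh = 3.673 kWh
LED light strip: 23.7 W × 14 h × 7 d = 2,323 Wh = 2.323 kWh
well pump: 924 W × 14.9 h × 7 d = 96,373 Wh = 96.37 kWh
Total energy = 111.8 + 16.22 + 3.673 + 2.323 + 96.37 = 230.4 kWh
Cost = 230.4 kWh × $0.353 = $81.32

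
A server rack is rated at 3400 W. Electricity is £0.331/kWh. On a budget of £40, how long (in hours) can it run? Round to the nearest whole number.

Energy budget = £40 / £0.331 per kWh = 120.8 kWh = 120,846 Wh
Runtime = 120,846 Wh / 3400 W = 35.54 h

36 h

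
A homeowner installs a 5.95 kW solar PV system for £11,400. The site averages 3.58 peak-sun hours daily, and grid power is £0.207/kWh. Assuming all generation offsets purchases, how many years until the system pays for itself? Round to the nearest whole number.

Daily generation = 5.95 kW × 3.58 h = 21.3 kWh
Annual generation = 21.3 × 365 = 7774.9 kWh
Annual savings = 7774.9 × £0.207 = £1,609.40
Payback = £11,400 / £1,609.40 = 7.08 years

7 years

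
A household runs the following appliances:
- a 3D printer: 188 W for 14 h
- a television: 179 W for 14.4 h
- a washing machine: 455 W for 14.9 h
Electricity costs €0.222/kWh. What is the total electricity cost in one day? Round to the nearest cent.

€2.66

3D printer: 188 W × 14 h = 2,632 Wh = 2.632 kWh
television: 179 W × 14.4 h = 2,578 Wh = 2.578 kWh
washing machine: 455 W × 14.9 h = 6,780 Wh = 6.779 kWh
Total energy = 2.632 + 2.578 + 6.779 = 11.99 kWh
Cost = 11.99 kWh × €0.222 = €2.66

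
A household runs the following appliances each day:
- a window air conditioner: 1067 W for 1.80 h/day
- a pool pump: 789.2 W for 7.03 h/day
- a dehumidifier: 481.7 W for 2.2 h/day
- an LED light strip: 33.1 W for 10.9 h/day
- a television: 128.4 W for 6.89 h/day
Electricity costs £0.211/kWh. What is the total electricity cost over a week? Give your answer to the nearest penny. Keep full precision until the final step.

£14.44

window air conditioner: 1067 W × 1.80 h × 7 d = 13,444 Wh = 13.44 kWh
pool pump: 789.2 W × 7.03 h × 7 d = 38,837 Wh = 38.84 kWh
dehumidifier: 481.7 W × 2.2 h × 7 d = 7,418 Wh = 7.418 kWh
LED light strip: 33.1 W × 10.9 h × 7 d = 2,526 Wh = 2.526 kWh
television: 128.4 W × 6.89 h × 7 d = 6,193 Wh = 6.193 kWh
Total energy = 13.44 + 38.84 + 7.418 + 2.526 + 6.193 = 68.42 kWh
Cost = 68.42 kWh × £0.211 = £14.44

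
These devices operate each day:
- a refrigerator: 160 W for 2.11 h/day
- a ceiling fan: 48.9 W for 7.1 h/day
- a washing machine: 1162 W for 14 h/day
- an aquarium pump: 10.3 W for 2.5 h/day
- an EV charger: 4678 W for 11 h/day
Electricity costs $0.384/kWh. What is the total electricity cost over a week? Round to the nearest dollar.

refrigerator: 160 W × 2.11 h × 7 d = 2,363 Wh = 2.363 kWh
ceiling fan: 48.9 W × 7.1 h × 7 d = 2,430 Wh = 2.43 kWh
washing machine: 1162 W × 14 h × 7 d = 113,876 Wh = 113.9 kWh
aquarium pump: 10.3 W × 2.5 h × 7 d = 180 Wh = 0.1802 kWh
EV charger: 4678 W × 11 h × 7 d = 360,206 Wh = 360.2 kWh
Total energy = 2.363 + 2.43 + 113.9 + 0.1802 + 360.2 = 479.1 kWh
Cost = 479.1 kWh × $0.384 = $183.96 ≈ $184

$184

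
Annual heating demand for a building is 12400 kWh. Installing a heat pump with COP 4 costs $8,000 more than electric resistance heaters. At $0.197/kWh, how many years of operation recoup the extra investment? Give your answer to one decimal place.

4.4 years

Resistance: 12400 kWh × $0.197 = $2,442.80/yr
Heat pump: 12400 / 4 = 3100 kWh in → × $0.197 = $610.70/yr
Annual savings = $1,832.10
Payback = $8,000 / $1,832.10 = 4.37 years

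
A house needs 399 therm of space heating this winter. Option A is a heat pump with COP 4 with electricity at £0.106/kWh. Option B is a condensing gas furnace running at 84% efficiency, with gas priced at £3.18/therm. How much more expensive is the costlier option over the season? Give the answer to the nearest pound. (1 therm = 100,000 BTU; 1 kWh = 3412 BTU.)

£1201

Heat load = 399 therm × 100,000 = 39,900,000 BTU
Gas: input = 39,900,000 / 0.84 = 47,500,000 BTU = 475 therm → 475 × £3.18 = £1,510.50
Heat pump: 39,900,000 BTU / 3412 = 11,690 kWh heat; / 4 = 2,924 kWh in → × £0.106 = £309.89
Difference = |£1,510.50 − £309.89| = £1,200.61 ≈ £1201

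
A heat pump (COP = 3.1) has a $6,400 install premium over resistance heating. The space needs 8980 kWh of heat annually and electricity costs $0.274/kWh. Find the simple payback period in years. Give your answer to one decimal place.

Resistance: 8980 kWh × $0.274 = $2,460.52/yr
Heat pump: 8980 / 3.1 = 2897 kWh in → × $0.274 = $793.72/yr
Annual savings = $1,666.80
Payback = $6,400 / $1,666.80 = 3.84 years

3.8 years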